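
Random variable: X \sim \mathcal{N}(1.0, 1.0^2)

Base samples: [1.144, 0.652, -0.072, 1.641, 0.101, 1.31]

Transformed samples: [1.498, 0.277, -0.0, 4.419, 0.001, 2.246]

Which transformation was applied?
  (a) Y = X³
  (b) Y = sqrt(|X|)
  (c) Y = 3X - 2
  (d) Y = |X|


Checking option (a) Y = X³:
  X = 1.144 -> Y = 1.498 ✓
  X = 0.652 -> Y = 0.277 ✓
  X = -0.072 -> Y = -0.0 ✓
All samples match this transformation.

(a) X³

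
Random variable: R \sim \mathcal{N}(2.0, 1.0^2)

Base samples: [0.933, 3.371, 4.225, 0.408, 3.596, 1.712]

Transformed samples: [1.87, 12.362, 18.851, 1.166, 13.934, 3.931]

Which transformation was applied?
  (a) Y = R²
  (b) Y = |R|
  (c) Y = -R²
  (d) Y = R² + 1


Checking option (d) Y = R² + 1:
  R = 0.933 -> Y = 1.87 ✓
  R = 3.371 -> Y = 12.362 ✓
  R = 4.225 -> Y = 18.851 ✓
All samples match this transformation.

(d) R² + 1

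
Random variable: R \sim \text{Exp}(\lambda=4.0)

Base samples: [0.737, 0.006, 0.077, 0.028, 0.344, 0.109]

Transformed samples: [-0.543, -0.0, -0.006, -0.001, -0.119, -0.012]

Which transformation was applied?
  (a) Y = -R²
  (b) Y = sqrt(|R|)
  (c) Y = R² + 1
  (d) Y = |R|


Checking option (a) Y = -R²:
  R = 0.737 -> Y = -0.543 ✓
  R = 0.006 -> Y = -0.0 ✓
  R = 0.077 -> Y = -0.006 ✓
All samples match this transformation.

(a) -R²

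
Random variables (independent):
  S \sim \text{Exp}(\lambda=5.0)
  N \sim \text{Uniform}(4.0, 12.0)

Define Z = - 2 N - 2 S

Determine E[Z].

E[Z] = -2*E[S] - 2*E[N]
E[S] = 0.2
E[N] = 8
E[Z] = -2*0.2 - 2*8 = -16.4

-16.4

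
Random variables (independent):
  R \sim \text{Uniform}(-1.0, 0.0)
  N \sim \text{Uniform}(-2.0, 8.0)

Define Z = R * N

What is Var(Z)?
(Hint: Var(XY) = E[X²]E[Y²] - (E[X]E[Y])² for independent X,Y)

Var(XY) = E[X²]E[Y²] - (E[X]E[Y])²
E[R] = -0.5, Var(R) = 0.083333333
E[N] = 3, Var(N) = 8.3333333
E[R²] = 0.083333333 + (-0.5)² = 0.33333333
E[N²] = 8.3333333 + 3² = 17.333333
Var(Z) = 0.33333333*17.333333 - (-0.5*3)²
= 5.7777778 - 2.25 = 3.5277778

3.5277778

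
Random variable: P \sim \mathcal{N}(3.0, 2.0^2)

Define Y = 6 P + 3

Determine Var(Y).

For Y = aP + b: Var(Y) = a² * Var(P)
Var(P) = 2.0^2 = 4
Var(Y) = 6² * 4 = 36 * 4 = 144

144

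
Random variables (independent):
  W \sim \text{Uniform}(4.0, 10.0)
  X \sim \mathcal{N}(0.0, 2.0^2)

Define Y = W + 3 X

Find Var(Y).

For independent RVs: Var(aX + bY) = a²Var(X) + b²Var(Y)
Var(W) = 3
Var(X) = 4
Var(Y) = 1²*3 + 3²*4
= 1*3 + 9*4 = 39

39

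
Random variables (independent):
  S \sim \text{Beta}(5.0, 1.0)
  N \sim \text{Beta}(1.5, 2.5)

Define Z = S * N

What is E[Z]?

For independent RVs: E[XY] = E[X]*E[Y]
E[S] = 0.83333333
E[N] = 0.375
E[Z] = 0.83333333 * 0.375 = 0.3125

0.3125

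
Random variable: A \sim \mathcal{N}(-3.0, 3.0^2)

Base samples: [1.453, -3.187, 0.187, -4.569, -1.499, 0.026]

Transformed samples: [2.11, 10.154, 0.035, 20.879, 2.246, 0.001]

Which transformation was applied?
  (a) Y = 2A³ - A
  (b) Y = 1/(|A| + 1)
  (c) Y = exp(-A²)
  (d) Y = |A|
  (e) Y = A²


Checking option (e) Y = A²:
  A = 1.453 -> Y = 2.11 ✓
  A = -3.187 -> Y = 10.154 ✓
  A = 0.187 -> Y = 0.035 ✓
All samples match this transformation.

(e) A²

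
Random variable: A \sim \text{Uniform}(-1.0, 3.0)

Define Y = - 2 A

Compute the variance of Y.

For Y = aA + b: Var(Y) = a² * Var(A)
Var(A) = (3 + 1)^2/12 = 1.3333333
Var(Y) = (-2)² * 1.3333333 = 4 * 1.3333333 = 5.3333333

5.3333333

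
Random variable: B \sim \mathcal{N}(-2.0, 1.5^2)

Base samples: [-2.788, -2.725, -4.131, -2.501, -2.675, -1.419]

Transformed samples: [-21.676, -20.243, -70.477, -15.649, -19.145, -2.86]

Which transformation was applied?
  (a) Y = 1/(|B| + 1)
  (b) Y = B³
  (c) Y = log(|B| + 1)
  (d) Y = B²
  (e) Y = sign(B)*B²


Checking option (b) Y = B³:
  B = -2.788 -> Y = -21.676 ✓
  B = -2.725 -> Y = -20.243 ✓
  B = -4.131 -> Y = -70.477 ✓
All samples match this transformation.

(b) B³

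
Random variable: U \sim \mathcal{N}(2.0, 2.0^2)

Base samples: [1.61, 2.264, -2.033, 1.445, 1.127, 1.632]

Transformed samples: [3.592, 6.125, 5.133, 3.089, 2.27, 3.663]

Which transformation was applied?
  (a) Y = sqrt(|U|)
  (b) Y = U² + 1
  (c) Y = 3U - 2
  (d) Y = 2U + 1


Checking option (b) Y = U² + 1:
  U = 1.61 -> Y = 3.592 ✓
  U = 2.264 -> Y = 6.125 ✓
  U = -2.033 -> Y = 5.133 ✓
All samples match this transformation.

(b) U² + 1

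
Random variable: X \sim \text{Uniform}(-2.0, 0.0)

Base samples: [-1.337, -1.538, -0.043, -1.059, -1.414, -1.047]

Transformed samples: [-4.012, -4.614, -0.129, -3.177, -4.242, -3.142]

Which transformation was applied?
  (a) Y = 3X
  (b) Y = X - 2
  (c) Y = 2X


Checking option (a) Y = 3X:
  X = -1.337 -> Y = -4.012 ✓
  X = -1.538 -> Y = -4.614 ✓
  X = -0.043 -> Y = -0.129 ✓
All samples match this transformation.

(a) 3X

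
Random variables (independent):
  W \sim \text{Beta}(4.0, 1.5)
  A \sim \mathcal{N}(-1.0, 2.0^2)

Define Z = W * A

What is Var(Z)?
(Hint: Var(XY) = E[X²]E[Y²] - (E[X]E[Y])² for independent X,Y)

Var(XY) = E[X²]E[Y²] - (E[X]E[Y])²
E[W] = 0.72727273, Var(W) = 0.03051494
E[A] = -1, Var(A) = 4
E[W²] = 0.03051494 + 0.72727273² = 0.55944056
E[A²] = 4 + (-1)² = 5
Var(Z) = 0.55944056*5 - (0.72727273*(-1))²
= 2.7972028 - 0.52892562 = 2.2682772

2.2682772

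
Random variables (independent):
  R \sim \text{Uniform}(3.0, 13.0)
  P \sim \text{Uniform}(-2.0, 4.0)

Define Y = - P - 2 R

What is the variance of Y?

For independent RVs: Var(aX + bY) = a²Var(X) + b²Var(Y)
Var(R) = 8.3333333
Var(P) = 3
Var(Y) = (-2)²*8.3333333 + (-1)²*3
= 4*8.3333333 + 1*3 = 36.333333

36.333333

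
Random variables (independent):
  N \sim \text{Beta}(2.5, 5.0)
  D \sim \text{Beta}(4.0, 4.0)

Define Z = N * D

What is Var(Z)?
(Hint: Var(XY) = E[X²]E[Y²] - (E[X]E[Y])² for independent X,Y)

Var(XY) = E[X²]E[Y²] - (E[X]E[Y])²
E[N] = 0.33333333, Var(N) = 0.026143791
E[D] = 0.5, Var(D) = 0.027777778
E[N²] = 0.026143791 + 0.33333333² = 0.1372549
E[D²] = 0.027777778 + 0.5² = 0.27777778
Var(Z) = 0.1372549*0.27777778 - (0.33333333*0.5)²
= 0.038126362 - 0.027777778 = 0.010348584

0.010348584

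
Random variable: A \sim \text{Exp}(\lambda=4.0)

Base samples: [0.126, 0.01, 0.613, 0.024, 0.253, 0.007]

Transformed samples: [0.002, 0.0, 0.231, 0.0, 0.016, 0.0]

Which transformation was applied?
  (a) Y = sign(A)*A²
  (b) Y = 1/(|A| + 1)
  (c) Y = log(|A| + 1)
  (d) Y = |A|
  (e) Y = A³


Checking option (e) Y = A³:
  A = 0.126 -> Y = 0.002 ✓
  A = 0.01 -> Y = 0.0 ✓
  A = 0.613 -> Y = 0.231 ✓
All samples match this transformation.

(e) A³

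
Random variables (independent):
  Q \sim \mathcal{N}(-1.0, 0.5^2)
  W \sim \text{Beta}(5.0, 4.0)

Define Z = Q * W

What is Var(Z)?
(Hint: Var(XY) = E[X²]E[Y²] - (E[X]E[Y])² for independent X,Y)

Var(XY) = E[X²]E[Y²] - (E[X]E[Y])²
E[Q] = -1, Var(Q) = 0.25
E[W] = 0.55555556, Var(W) = 0.024691358
E[Q²] = 0.25 + (-1)² = 1.25
E[W²] = 0.024691358 + 0.55555556² = 0.33333333
Var(Z) = 1.25*0.33333333 - (-1*0.55555556)²
= 0.41666667 - 0.30864198 = 0.10802469

0.10802469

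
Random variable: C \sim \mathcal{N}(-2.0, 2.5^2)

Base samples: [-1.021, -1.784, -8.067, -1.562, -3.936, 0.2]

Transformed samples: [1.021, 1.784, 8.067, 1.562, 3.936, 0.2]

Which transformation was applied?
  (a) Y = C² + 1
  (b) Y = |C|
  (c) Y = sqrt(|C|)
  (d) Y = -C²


Checking option (b) Y = |C|:
  C = -1.021 -> Y = 1.021 ✓
  C = -1.784 -> Y = 1.784 ✓
  C = -8.067 -> Y = 8.067 ✓
All samples match this transformation.

(b) |C|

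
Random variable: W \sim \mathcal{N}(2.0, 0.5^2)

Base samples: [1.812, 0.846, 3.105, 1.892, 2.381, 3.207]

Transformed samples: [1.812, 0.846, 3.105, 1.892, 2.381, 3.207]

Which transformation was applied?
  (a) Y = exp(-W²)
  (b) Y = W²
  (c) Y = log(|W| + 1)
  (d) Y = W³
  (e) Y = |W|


Checking option (e) Y = |W|:
  W = 1.812 -> Y = 1.812 ✓
  W = 0.846 -> Y = 0.846 ✓
  W = 3.105 -> Y = 3.105 ✓
All samples match this transformation.

(e) |W|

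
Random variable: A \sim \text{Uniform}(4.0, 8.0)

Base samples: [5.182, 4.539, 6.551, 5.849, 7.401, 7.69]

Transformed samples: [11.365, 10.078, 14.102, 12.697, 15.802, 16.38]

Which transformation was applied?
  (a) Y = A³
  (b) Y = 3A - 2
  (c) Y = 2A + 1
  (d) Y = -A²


Checking option (c) Y = 2A + 1:
  A = 5.182 -> Y = 11.365 ✓
  A = 4.539 -> Y = 10.078 ✓
  A = 6.551 -> Y = 14.102 ✓
All samples match this transformation.

(c) 2A + 1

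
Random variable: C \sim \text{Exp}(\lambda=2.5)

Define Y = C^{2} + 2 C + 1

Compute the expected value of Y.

E[Y] = 1*E[C²] + 2*E[C] + 1
E[C] = 0.4
E[C²] = Var(C) + (E[C])² = 0.16 + 0.16 = 0.32
E[Y] = 1*0.32 + 2*0.4 + 1 = 2.12

2.12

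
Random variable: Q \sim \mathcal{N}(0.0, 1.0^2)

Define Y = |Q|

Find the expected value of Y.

For X ~ N(0, 1.0²), E[|X|] = sigma * sqrt(2/pi)
= 1.0 * sqrt(2/pi) = 0.79788456

0.79788456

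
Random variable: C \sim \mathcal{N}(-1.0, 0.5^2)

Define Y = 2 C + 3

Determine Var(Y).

For Y = aC + b: Var(Y) = a² * Var(C)
Var(C) = 0.5^2 = 0.25
Var(Y) = 2² * 0.25 = 4 * 0.25 = 1

1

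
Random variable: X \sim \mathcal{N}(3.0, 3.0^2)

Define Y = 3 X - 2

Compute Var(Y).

For Y = aX + b: Var(Y) = a² * Var(X)
Var(X) = 3.0^2 = 9
Var(Y) = 3² * 9 = 9 * 9 = 81

81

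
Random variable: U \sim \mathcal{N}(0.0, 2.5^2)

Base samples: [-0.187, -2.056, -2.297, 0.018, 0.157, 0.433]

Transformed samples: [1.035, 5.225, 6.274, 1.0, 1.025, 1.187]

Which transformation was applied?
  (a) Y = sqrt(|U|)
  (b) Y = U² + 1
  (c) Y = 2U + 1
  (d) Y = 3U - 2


Checking option (b) Y = U² + 1:
  U = -0.187 -> Y = 1.035 ✓
  U = -2.056 -> Y = 5.225 ✓
  U = -2.297 -> Y = 6.274 ✓
All samples match this transformation.

(b) U² + 1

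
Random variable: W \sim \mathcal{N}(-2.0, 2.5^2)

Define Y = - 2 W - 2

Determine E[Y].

For Y = -2W - 2:
E[Y] = -2 * E[W] - 2
E[W] = -2.0 = -2
E[Y] = -2 * (-2) - 2 = 2

2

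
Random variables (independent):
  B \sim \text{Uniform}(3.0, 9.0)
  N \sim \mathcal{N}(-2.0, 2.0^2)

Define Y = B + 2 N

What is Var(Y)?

For independent RVs: Var(aX + bY) = a²Var(X) + b²Var(Y)
Var(B) = 3
Var(N) = 4
Var(Y) = 1²*3 + 2²*4
= 1*3 + 4*4 = 19

19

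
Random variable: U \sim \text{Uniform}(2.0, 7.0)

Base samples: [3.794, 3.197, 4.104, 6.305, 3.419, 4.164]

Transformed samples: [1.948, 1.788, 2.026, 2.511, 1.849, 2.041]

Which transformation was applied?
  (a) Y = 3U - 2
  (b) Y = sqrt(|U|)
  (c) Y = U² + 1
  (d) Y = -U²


Checking option (b) Y = sqrt(|U|):
  U = 3.794 -> Y = 1.948 ✓
  U = 3.197 -> Y = 1.788 ✓
  U = 4.104 -> Y = 2.026 ✓
All samples match this transformation.

(b) sqrt(|U|)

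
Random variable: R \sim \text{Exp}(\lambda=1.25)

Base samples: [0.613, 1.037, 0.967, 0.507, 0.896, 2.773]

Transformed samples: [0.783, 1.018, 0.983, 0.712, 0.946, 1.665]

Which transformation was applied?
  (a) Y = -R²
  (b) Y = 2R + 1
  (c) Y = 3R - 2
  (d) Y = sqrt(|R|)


Checking option (d) Y = sqrt(|R|):
  R = 0.613 -> Y = 0.783 ✓
  R = 1.037 -> Y = 1.018 ✓
  R = 0.967 -> Y = 0.983 ✓
All samples match this transformation.

(d) sqrt(|R|)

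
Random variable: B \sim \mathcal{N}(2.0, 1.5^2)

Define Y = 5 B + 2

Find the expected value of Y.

For Y = 5B + 2:
E[Y] = 5 * E[B] + 2
E[B] = 2.0 = 2
E[Y] = 5 * 2 + 2 = 12

12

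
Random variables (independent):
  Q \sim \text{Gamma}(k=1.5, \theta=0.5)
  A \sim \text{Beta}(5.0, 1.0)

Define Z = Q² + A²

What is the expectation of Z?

E[Z] = E[Q²] + E[A²]
E[Q²] = Var(Q) + E[Q]² = 0.375 + 0.5625 = 0.9375
E[A²] = Var(A) + E[A]² = 0.01984127 + 0.69444444 = 0.71428571
E[Z] = 0.9375 + 0.71428571 = 1.6517857

1.6517857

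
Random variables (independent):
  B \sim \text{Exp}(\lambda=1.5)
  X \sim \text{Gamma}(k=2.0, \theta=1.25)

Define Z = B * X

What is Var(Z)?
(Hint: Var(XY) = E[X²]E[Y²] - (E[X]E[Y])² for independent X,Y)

Var(XY) = E[X²]E[Y²] - (E[X]E[Y])²
E[B] = 0.66666667, Var(B) = 0.44444444
E[X] = 2.5, Var(X) = 3.125
E[B²] = 0.44444444 + 0.66666667² = 0.88888889
E[X²] = 3.125 + 2.5² = 9.375
Var(Z) = 0.88888889*9.375 - (0.66666667*2.5)²
= 8.3333333 - 2.7777778 = 5.5555556

5.5555556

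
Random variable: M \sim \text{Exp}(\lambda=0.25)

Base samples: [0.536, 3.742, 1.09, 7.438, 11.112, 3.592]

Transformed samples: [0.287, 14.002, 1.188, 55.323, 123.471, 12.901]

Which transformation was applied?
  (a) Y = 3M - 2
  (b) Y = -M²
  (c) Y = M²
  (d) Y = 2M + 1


Checking option (c) Y = M²:
  M = 0.536 -> Y = 0.287 ✓
  M = 3.742 -> Y = 14.002 ✓
  M = 1.09 -> Y = 1.188 ✓
All samples match this transformation.

(c) M²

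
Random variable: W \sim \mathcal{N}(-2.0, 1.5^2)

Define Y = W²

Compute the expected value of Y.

E[W²] = Var(W) + (E[W])² = 2.25 + 4 = 6.25

6.25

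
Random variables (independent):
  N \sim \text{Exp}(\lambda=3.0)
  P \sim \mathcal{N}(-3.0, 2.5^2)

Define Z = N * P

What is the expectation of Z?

For independent RVs: E[XY] = E[X]*E[Y]
E[N] = 0.33333333
E[P] = -3
E[Z] = 0.33333333 * (-3) = -1

-1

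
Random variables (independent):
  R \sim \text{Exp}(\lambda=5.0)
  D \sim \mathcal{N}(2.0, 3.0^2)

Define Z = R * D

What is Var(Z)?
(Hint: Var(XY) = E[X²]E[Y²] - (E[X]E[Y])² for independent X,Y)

Var(XY) = E[X²]E[Y²] - (E[X]E[Y])²
E[R] = 0.2, Var(R) = 0.04
E[D] = 2, Var(D) = 9
E[R²] = 0.04 + 0.2² = 0.08
E[D²] = 9 + 2² = 13
Var(Z) = 0.08*13 - (0.2*2)²
= 1.04 - 0.16 = 0.88

0.88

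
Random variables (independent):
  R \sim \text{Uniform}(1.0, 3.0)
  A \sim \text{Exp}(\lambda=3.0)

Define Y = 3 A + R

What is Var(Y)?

For independent RVs: Var(aX + bY) = a²Var(X) + b²Var(Y)
Var(R) = 0.33333333
Var(A) = 0.11111111
Var(Y) = 1²*0.33333333 + 3²*0.11111111
= 1*0.33333333 + 9*0.11111111 = 1.3333333

1.3333333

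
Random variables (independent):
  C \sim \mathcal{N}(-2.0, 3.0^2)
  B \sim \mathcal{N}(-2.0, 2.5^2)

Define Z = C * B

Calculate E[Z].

For independent RVs: E[XY] = E[X]*E[Y]
E[C] = -2
E[B] = -2
E[Z] = -2 * (-2) = 4

4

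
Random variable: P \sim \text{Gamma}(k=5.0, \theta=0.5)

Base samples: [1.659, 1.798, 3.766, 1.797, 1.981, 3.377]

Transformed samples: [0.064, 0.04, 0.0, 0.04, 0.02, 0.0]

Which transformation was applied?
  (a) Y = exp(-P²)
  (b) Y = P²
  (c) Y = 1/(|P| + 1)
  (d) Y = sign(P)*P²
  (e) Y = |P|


Checking option (a) Y = exp(-P²):
  P = 1.659 -> Y = 0.064 ✓
  P = 1.798 -> Y = 0.04 ✓
  P = 3.766 -> Y = 0.0 ✓
All samples match this transformation.

(a) exp(-P²)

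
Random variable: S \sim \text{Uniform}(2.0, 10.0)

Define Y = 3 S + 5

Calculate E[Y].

For Y = 3S + 5:
E[Y] = 3 * E[S] + 5
E[S] = (2 + 10)/2 = 6
E[Y] = 3 * 6 + 5 = 23

23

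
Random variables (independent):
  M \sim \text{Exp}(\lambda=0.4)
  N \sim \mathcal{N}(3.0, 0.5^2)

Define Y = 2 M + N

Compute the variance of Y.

For independent RVs: Var(aX + bY) = a²Var(X) + b²Var(Y)
Var(M) = 6.25
Var(N) = 0.25
Var(Y) = 2²*6.25 + 1²*0.25
= 4*6.25 + 1*0.25 = 25.25

25.25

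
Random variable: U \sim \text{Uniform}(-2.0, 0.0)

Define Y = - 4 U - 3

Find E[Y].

For Y = -4U - 3:
E[Y] = -4 * E[U] - 3
E[U] = (-2 + 0)/2 = -1
E[Y] = -4 * (-1) - 3 = 1

1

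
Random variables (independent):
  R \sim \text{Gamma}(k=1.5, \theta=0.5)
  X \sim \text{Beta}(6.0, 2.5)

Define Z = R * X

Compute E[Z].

For independent RVs: E[XY] = E[X]*E[Y]
E[R] = 0.75
E[X] = 0.70588235
E[Z] = 0.75 * 0.70588235 = 0.52941176

0.52941176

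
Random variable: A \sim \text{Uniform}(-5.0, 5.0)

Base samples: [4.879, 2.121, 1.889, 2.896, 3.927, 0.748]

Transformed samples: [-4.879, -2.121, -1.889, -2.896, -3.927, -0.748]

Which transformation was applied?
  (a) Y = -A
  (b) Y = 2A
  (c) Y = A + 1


Checking option (a) Y = -A:
  A = 4.879 -> Y = -4.879 ✓
  A = 2.121 -> Y = -2.121 ✓
  A = 1.889 -> Y = -1.889 ✓
All samples match this transformation.

(a) -A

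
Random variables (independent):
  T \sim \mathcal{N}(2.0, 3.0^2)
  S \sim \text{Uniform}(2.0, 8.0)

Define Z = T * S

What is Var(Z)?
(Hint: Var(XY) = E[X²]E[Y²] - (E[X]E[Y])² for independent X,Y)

Var(XY) = E[X²]E[Y²] - (E[X]E[Y])²
E[T] = 2, Var(T) = 9
E[S] = 5, Var(S) = 3
E[T²] = 9 + 2² = 13
E[S²] = 3 + 5² = 28
Var(Z) = 13*28 - (2*5)²
= 364 - 100 = 264

264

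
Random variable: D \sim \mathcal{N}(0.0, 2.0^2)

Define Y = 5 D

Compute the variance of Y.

For Y = aD + b: Var(Y) = a² * Var(D)
Var(D) = 2.0^2 = 4
Var(Y) = 5² * 4 = 25 * 4 = 100

100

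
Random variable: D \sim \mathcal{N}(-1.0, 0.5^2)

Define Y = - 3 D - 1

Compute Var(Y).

For Y = aD + b: Var(Y) = a² * Var(D)
Var(D) = 0.5^2 = 0.25
Var(Y) = (-3)² * 0.25 = 9 * 0.25 = 2.25

2.25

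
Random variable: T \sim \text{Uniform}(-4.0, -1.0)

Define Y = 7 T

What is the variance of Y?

For Y = aT + b: Var(Y) = a² * Var(T)
Var(T) = (-1 + 4)^2/12 = 0.75
Var(Y) = 7² * 0.75 = 49 * 0.75 = 36.75

36.75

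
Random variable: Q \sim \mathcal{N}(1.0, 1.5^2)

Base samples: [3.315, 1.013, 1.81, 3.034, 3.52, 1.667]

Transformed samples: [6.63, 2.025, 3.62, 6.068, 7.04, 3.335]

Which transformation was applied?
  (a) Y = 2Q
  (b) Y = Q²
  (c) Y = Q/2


Checking option (a) Y = 2Q:
  Q = 3.315 -> Y = 6.63 ✓
  Q = 1.013 -> Y = 2.025 ✓
  Q = 1.81 -> Y = 3.62 ✓
All samples match this transformation.

(a) 2Q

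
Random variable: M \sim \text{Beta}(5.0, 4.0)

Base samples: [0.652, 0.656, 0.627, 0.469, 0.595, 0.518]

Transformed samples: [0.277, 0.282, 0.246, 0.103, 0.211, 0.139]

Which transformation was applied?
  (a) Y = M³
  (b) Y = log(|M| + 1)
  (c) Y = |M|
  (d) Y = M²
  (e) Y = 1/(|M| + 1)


Checking option (a) Y = M³:
  M = 0.652 -> Y = 0.277 ✓
  M = 0.656 -> Y = 0.282 ✓
  M = 0.627 -> Y = 0.246 ✓
All samples match this transformation.

(a) M³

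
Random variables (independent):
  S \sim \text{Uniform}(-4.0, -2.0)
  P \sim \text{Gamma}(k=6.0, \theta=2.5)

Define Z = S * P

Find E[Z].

For independent RVs: E[XY] = E[X]*E[Y]
E[S] = -3
E[P] = 15
E[Z] = -3 * 15 = -45

-45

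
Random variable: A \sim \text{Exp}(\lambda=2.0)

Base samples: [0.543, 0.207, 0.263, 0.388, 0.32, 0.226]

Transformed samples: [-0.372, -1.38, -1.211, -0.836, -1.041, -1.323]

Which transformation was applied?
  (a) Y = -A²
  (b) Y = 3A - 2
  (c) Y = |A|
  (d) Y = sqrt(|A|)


Checking option (b) Y = 3A - 2:
  A = 0.543 -> Y = -0.372 ✓
  A = 0.207 -> Y = -1.38 ✓
  A = 0.263 -> Y = -1.211 ✓
All samples match this transformation.

(b) 3A - 2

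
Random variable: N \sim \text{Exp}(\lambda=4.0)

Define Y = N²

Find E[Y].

Using E[X²] = Var(X) + (E[X])²:
E[N] = 0.25
Var(N) = 1/4.0^2 = 0.0625
E[N²] = 0.0625 + 0.25² = 0.0625 + 0.0625 = 0.125

0.125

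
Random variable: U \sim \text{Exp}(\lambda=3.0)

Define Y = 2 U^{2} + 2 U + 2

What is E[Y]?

E[Y] = 2*E[U²] + 2*E[U] + 2
E[U] = 0.33333333
E[U²] = Var(U) + (E[U])² = 0.11111111 + 0.11111111 = 0.22222222
E[Y] = 2*0.22222222 + 2*0.33333333 + 2 = 3.1111111

3.1111111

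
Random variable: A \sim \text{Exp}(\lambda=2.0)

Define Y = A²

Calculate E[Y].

E[A²] = Var(A) + (E[A])² = 0.25 + 0.25 = 0.5

0.5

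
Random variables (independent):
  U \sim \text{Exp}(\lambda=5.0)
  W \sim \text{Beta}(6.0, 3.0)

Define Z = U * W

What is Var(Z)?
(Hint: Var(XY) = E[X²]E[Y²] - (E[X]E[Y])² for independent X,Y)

Var(XY) = E[X²]E[Y²] - (E[X]E[Y])²
E[U] = 0.2, Var(U) = 0.04
E[W] = 0.66666667, Var(W) = 0.022222222
E[U²] = 0.04 + 0.2² = 0.08
E[W²] = 0.022222222 + 0.66666667² = 0.46666667
Var(Z) = 0.08*0.46666667 - (0.2*0.66666667)²
= 0.037333333 - 0.017777778 = 0.019555556

0.019555556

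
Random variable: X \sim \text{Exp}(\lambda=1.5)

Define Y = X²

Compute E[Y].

E[X²] = Var(X) + (E[X])² = 0.44444444 + 0.44444444 = 0.88888889

0.88888889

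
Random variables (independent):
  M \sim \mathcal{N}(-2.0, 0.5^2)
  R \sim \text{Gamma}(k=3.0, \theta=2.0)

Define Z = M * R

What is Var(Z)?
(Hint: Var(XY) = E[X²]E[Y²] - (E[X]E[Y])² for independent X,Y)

Var(XY) = E[X²]E[Y²] - (E[X]E[Y])²
E[M] = -2, Var(M) = 0.25
E[R] = 6, Var(R) = 12
E[M²] = 0.25 + (-2)² = 4.25
E[R²] = 12 + 6² = 48
Var(Z) = 4.25*48 - (-2*6)²
= 204 - 144 = 60

60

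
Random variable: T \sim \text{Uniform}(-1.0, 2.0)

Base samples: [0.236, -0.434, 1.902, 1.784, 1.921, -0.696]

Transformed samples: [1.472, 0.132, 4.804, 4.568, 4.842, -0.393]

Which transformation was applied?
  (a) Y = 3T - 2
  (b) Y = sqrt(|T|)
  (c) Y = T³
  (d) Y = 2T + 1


Checking option (d) Y = 2T + 1:
  T = 0.236 -> Y = 1.472 ✓
  T = -0.434 -> Y = 0.132 ✓
  T = 1.902 -> Y = 4.804 ✓
All samples match this transformation.

(d) 2T + 1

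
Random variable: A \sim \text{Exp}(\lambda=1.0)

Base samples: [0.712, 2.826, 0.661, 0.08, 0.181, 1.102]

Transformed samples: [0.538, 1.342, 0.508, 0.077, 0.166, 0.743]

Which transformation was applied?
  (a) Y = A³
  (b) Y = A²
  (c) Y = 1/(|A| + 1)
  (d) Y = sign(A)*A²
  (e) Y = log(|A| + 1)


Checking option (e) Y = log(|A| + 1):
  A = 0.712 -> Y = 0.538 ✓
  A = 2.826 -> Y = 1.342 ✓
  A = 0.661 -> Y = 0.508 ✓
All samples match this transformation.

(e) log(|A| + 1)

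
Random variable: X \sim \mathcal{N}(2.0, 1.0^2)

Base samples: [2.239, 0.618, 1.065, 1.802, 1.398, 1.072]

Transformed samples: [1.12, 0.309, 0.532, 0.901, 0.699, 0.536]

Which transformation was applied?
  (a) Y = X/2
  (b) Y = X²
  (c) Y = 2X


Checking option (a) Y = X/2:
  X = 2.239 -> Y = 1.12 ✓
  X = 0.618 -> Y = 0.309 ✓
  X = 1.065 -> Y = 0.532 ✓
All samples match this transformation.

(a) X/2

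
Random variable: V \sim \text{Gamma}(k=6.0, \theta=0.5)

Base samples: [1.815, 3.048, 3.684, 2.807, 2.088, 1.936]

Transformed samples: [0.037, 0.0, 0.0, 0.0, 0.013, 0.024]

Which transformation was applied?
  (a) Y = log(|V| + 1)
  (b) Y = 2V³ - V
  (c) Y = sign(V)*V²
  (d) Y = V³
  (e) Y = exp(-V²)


Checking option (e) Y = exp(-V²):
  V = 1.815 -> Y = 0.037 ✓
  V = 3.048 -> Y = 0.0 ✓
  V = 3.684 -> Y = 0.0 ✓
All samples match this transformation.

(e) exp(-V²)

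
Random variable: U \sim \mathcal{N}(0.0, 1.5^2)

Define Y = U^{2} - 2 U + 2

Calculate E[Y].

E[Y] = 1*E[U²] - 2*E[U] + 2
E[U] = 0
E[U²] = Var(U) + (E[U])² = 2.25 + 0 = 2.25
E[Y] = 1*2.25 - 2*0 + 2 = 4.25

4.25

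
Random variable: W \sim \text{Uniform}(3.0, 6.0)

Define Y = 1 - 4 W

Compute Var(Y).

For Y = aW + b: Var(Y) = a² * Var(W)
Var(W) = (6 - 3)^2/12 = 0.75
Var(Y) = (-4)² * 0.75 = 16 * 0.75 = 12

12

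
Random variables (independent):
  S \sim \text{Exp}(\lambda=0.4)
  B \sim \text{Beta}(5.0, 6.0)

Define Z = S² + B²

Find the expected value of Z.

E[Z] = E[S²] + E[B²]
E[S²] = Var(S) + E[S]² = 6.25 + 6.25 = 12.5
E[B²] = Var(B) + E[B]² = 0.020661157 + 0.20661157 = 0.22727273
E[Z] = 12.5 + 0.22727273 = 12.727273

12.727273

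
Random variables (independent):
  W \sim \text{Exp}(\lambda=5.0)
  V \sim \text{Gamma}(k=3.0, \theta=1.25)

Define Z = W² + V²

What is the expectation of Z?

E[Z] = E[W²] + E[V²]
E[W²] = Var(W) + E[W]² = 0.04 + 0.04 = 0.08
E[V²] = Var(V) + E[V]² = 4.6875 + 14.0625 = 18.75
E[Z] = 0.08 + 18.75 = 18.83

18.83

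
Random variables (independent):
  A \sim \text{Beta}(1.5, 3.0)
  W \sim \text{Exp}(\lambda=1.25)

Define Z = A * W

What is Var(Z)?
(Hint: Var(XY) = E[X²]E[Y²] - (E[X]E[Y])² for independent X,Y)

Var(XY) = E[X²]E[Y²] - (E[X]E[Y])²
E[A] = 0.33333333, Var(A) = 0.04040404
E[W] = 0.8, Var(W) = 0.64
E[A²] = 0.04040404 + 0.33333333² = 0.15151515
E[W²] = 0.64 + 0.8² = 1.28
Var(Z) = 0.15151515*1.28 - (0.33333333*0.8)²
= 0.19393939 - 0.071111111 = 0.12282828

0.12282828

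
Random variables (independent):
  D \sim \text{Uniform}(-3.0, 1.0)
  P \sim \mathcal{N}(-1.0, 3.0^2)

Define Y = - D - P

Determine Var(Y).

For independent RVs: Var(aX + bY) = a²Var(X) + b²Var(Y)
Var(D) = 1.3333333
Var(P) = 9
Var(Y) = (-1)²*1.3333333 + (-1)²*9
= 1*1.3333333 + 1*9 = 10.333333

10.333333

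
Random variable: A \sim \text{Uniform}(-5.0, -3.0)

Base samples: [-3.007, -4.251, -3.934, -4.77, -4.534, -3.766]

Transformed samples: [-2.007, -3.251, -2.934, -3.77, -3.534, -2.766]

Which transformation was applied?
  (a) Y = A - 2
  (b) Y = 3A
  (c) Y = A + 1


Checking option (c) Y = A + 1:
  A = -3.007 -> Y = -2.007 ✓
  A = -4.251 -> Y = -3.251 ✓
  A = -3.934 -> Y = -2.934 ✓
All samples match this transformation.

(c) A + 1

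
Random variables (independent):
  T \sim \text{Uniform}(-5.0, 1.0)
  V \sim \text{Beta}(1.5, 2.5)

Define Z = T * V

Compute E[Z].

For independent RVs: E[XY] = E[X]*E[Y]
E[T] = -2
E[V] = 0.375
E[Z] = -2 * 0.375 = -0.75

-0.75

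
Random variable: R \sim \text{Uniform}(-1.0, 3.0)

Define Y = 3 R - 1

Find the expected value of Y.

For Y = 3R - 1:
E[Y] = 3 * E[R] - 1
E[R] = (-1 + 3)/2 = 1
E[Y] = 3 * 1 - 1 = 2

2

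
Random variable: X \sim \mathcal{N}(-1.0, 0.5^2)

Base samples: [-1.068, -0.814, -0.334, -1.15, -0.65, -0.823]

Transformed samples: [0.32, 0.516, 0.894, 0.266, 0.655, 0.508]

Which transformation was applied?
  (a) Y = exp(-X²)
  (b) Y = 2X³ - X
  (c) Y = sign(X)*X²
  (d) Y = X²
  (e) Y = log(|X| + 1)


Checking option (a) Y = exp(-X²):
  X = -1.068 -> Y = 0.32 ✓
  X = -0.814 -> Y = 0.516 ✓
  X = -0.334 -> Y = 0.894 ✓
All samples match this transformation.

(a) exp(-X²)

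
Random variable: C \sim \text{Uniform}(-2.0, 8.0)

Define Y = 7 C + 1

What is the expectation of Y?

For Y = 7C + 1:
E[Y] = 7 * E[C] + 1
E[C] = (-2 + 8)/2 = 3
E[Y] = 7 * 3 + 1 = 22

22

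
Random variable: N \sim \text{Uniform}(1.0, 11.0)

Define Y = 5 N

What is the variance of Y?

For Y = aN + b: Var(Y) = a² * Var(N)
Var(N) = (11 - 1)^2/12 = 8.3333333
Var(Y) = 5² * 8.3333333 = 25 * 8.3333333 = 208.33333

208.33333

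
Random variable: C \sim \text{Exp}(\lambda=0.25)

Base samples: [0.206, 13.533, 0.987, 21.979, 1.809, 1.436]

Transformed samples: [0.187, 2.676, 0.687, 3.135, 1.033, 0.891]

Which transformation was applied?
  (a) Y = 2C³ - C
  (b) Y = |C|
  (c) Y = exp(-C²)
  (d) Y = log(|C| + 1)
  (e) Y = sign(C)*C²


Checking option (d) Y = log(|C| + 1):
  C = 0.206 -> Y = 0.187 ✓
  C = 13.533 -> Y = 2.676 ✓
  C = 0.987 -> Y = 0.687 ✓
All samples match this transformation.

(d) log(|C| + 1)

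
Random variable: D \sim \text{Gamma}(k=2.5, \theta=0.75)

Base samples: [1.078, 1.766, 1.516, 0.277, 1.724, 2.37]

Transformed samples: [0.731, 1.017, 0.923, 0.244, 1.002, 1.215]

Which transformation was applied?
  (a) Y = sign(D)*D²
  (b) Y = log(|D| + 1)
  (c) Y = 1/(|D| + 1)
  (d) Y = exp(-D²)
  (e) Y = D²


Checking option (b) Y = log(|D| + 1):
  D = 1.078 -> Y = 0.731 ✓
  D = 1.766 -> Y = 1.017 ✓
  D = 1.516 -> Y = 0.923 ✓
All samples match this transformation.

(b) log(|D| + 1)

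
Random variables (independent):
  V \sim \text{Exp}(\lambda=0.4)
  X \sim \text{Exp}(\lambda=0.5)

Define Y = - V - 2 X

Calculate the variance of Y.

For independent RVs: Var(aX + bY) = a²Var(X) + b²Var(Y)
Var(V) = 6.25
Var(X) = 4
Var(Y) = (-1)²*6.25 + (-2)²*4
= 1*6.25 + 4*4 = 22.25

22.25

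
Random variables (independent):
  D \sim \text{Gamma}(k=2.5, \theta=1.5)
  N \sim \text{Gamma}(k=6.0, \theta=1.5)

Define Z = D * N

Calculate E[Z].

For independent RVs: E[XY] = E[X]*E[Y]
E[D] = 3.75
E[N] = 9
E[Z] = 3.75 * 9 = 33.75

33.75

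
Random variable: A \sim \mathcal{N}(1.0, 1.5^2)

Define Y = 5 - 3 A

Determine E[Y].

For Y = -3A + 5:
E[Y] = -3 * E[A] + 5
E[A] = 1.0 = 1
E[Y] = -3 * 1 + 5 = 2

2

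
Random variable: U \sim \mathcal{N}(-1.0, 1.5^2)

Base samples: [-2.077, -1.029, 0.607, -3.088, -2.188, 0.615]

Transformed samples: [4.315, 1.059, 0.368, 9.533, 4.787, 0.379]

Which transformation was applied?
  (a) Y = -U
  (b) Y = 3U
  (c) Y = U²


Checking option (c) Y = U²:
  U = -2.077 -> Y = 4.315 ✓
  U = -1.029 -> Y = 1.059 ✓
  U = 0.607 -> Y = 0.368 ✓
All samples match this transformation.

(c) U²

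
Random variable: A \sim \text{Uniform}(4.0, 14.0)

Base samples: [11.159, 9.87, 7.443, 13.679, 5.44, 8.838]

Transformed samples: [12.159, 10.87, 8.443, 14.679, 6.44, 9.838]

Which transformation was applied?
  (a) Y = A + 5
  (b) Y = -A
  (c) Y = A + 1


Checking option (c) Y = A + 1:
  A = 11.159 -> Y = 12.159 ✓
  A = 9.87 -> Y = 10.87 ✓
  A = 7.443 -> Y = 8.443 ✓
All samples match this transformation.

(c) A + 1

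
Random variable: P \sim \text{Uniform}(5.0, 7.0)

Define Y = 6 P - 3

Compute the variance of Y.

For Y = aP + b: Var(Y) = a² * Var(P)
Var(P) = (7 - 5)^2/12 = 0.33333333
Var(Y) = 6² * 0.33333333 = 36 * 0.33333333 = 12

12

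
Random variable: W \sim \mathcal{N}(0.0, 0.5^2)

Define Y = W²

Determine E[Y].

Using E[X²] = Var(X) + (E[X])²:
E[W] = 0
Var(W) = 0.5^2 = 0.25
E[W²] = 0.25 + 0² = 0.25 + 0 = 0.25

0.25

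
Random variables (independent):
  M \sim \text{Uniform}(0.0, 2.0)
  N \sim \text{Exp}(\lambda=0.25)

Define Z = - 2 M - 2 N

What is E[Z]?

E[Z] = -2*E[M] - 2*E[N]
E[M] = 1
E[N] = 4
E[Z] = -2*1 - 2*4 = -10

-10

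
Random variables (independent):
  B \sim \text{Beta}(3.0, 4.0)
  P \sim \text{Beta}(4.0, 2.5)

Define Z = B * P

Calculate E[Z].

For independent RVs: E[XY] = E[X]*E[Y]
E[B] = 0.42857143
E[P] = 0.61538462
E[Z] = 0.42857143 * 0.61538462 = 0.26373626

0.26373626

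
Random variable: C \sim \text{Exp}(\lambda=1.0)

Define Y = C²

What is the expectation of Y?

E[C²] = Var(C) + (E[C])² = 1 + 1 = 2

2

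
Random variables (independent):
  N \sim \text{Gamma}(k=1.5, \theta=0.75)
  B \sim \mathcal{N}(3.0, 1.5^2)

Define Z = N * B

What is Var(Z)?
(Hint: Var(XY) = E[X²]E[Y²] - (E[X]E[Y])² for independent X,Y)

Var(XY) = E[X²]E[Y²] - (E[X]E[Y])²
E[N] = 1.125, Var(N) = 0.84375
E[B] = 3, Var(B) = 2.25
E[N²] = 0.84375 + 1.125² = 2.109375
E[B²] = 2.25 + 3² = 11.25
Var(Z) = 2.109375*11.25 - (1.125*3)²
= 23.730469 - 11.390625 = 12.339844

12.339844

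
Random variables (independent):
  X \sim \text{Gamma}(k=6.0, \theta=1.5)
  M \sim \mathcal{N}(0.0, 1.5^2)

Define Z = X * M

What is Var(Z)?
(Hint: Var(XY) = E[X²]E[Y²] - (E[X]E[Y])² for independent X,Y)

Var(XY) = E[X²]E[Y²] - (E[X]E[Y])²
E[X] = 9, Var(X) = 13.5
E[M] = 0, Var(M) = 2.25
E[X²] = 13.5 + 9² = 94.5
E[M²] = 2.25 + 0² = 2.25
Var(Z) = 94.5*2.25 - (9*0)²
= 212.625 - 0 = 212.625

212.625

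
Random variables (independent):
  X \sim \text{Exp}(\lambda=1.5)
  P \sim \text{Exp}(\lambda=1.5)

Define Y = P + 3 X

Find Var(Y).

For independent RVs: Var(aX + bY) = a²Var(X) + b²Var(Y)
Var(X) = 0.44444444
Var(P) = 0.44444444
Var(Y) = 3²*0.44444444 + 1²*0.44444444
= 9*0.44444444 + 1*0.44444444 = 4.4444444

4.4444444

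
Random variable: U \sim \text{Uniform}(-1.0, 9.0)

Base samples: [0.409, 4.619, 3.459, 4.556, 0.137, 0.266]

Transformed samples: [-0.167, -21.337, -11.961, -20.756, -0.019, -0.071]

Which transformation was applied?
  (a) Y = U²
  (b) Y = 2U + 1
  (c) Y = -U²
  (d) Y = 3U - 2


Checking option (c) Y = -U²:
  U = 0.409 -> Y = -0.167 ✓
  U = 4.619 -> Y = -21.337 ✓
  U = 3.459 -> Y = -11.961 ✓
All samples match this transformation.

(c) -U²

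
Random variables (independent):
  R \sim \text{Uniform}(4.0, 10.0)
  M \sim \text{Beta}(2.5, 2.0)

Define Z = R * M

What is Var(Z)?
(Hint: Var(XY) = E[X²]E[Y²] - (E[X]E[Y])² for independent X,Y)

Var(XY) = E[X²]E[Y²] - (E[X]E[Y])²
E[R] = 7, Var(R) = 3
E[M] = 0.55555556, Var(M) = 0.044893378
E[R²] = 3 + 7² = 52
E[M²] = 0.044893378 + 0.55555556² = 0.35353535
Var(Z) = 52*0.35353535 - (7*0.55555556)²
= 18.383838 - 15.123457 = 3.2603816

3.2603816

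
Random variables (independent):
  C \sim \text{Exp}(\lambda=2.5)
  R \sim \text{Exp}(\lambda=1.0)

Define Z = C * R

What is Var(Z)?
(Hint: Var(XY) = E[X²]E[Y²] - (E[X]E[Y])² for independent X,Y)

Var(XY) = E[X²]E[Y²] - (E[X]E[Y])²
E[C] = 0.4, Var(C) = 0.16
E[R] = 1, Var(R) = 1
E[C²] = 0.16 + 0.4² = 0.32
E[R²] = 1 + 1² = 2
Var(Z) = 0.32*2 - (0.4*1)²
= 0.64 - 0.16 = 0.48

0.48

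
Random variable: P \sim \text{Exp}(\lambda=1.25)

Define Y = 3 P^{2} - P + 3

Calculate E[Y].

E[Y] = 3*E[P²] - 1*E[P] + 3
E[P] = 0.8
E[P²] = Var(P) + (E[P])² = 0.64 + 0.64 = 1.28
E[Y] = 3*1.28 - 1*0.8 + 3 = 6.04

6.04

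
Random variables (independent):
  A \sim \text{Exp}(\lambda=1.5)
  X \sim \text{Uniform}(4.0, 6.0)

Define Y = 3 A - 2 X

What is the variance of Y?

For independent RVs: Var(aX + bY) = a²Var(X) + b²Var(Y)
Var(A) = 0.44444444
Var(X) = 0.33333333
Var(Y) = 3²*0.44444444 + (-2)²*0.33333333
= 9*0.44444444 + 4*0.33333333 = 5.3333333

5.3333333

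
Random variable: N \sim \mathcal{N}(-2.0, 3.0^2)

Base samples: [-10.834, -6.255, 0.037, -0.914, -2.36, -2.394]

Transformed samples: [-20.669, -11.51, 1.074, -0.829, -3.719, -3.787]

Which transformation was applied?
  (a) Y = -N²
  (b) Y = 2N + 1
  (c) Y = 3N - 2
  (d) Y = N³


Checking option (b) Y = 2N + 1:
  N = -10.834 -> Y = -20.669 ✓
  N = -6.255 -> Y = -11.51 ✓
  N = 0.037 -> Y = 1.074 ✓
All samples match this transformation.

(b) 2N + 1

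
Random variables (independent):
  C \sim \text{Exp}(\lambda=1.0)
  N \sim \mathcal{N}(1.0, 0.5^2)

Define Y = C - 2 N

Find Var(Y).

For independent RVs: Var(aX + bY) = a²Var(X) + b²Var(Y)
Var(C) = 1
Var(N) = 0.25
Var(Y) = 1²*1 + (-2)²*0.25
= 1*1 + 4*0.25 = 2

2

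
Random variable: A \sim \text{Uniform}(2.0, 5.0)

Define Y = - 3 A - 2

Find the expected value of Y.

For Y = -3A - 2:
E[Y] = -3 * E[A] - 2
E[A] = (2 + 5)/2 = 3.5
E[Y] = -3 * 3.5 - 2 = -12.5

-12.5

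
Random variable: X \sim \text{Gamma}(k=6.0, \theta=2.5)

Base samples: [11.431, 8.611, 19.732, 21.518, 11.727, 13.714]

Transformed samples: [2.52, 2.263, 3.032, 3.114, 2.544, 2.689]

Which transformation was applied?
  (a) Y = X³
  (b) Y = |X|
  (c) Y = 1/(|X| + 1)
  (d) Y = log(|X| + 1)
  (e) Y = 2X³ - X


Checking option (d) Y = log(|X| + 1):
  X = 11.431 -> Y = 2.52 ✓
  X = 8.611 -> Y = 2.263 ✓
  X = 19.732 -> Y = 3.032 ✓
All samples match this transformation.

(d) log(|X| + 1)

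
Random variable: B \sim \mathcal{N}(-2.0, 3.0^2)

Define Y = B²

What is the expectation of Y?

Using E[X²] = Var(X) + (E[X])²:
E[B] = -2
Var(B) = 3.0^2 = 9
E[B²] = 9 + (-2)² = 9 + 4 = 13

13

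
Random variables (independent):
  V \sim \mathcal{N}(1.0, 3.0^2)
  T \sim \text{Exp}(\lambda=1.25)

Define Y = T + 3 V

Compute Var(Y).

For independent RVs: Var(aX + bY) = a²Var(X) + b²Var(Y)
Var(V) = 9
Var(T) = 0.64
Var(Y) = 3²*9 + 1²*0.64
= 9*9 + 1*0.64 = 81.64

81.64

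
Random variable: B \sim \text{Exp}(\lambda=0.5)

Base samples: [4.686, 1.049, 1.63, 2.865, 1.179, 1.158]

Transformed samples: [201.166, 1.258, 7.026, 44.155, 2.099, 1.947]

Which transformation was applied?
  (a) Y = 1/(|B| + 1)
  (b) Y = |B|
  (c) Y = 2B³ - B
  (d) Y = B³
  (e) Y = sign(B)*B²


Checking option (c) Y = 2B³ - B:
  B = 4.686 -> Y = 201.166 ✓
  B = 1.049 -> Y = 1.258 ✓
  B = 1.63 -> Y = 7.026 ✓
All samples match this transformation.

(c) 2B³ - B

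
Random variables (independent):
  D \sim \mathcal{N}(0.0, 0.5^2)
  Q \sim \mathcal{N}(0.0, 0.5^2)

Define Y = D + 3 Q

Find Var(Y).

For independent RVs: Var(aX + bY) = a²Var(X) + b²Var(Y)
Var(D) = 0.25
Var(Q) = 0.25
Var(Y) = 1²*0.25 + 3²*0.25
= 1*0.25 + 9*0.25 = 2.5

2.5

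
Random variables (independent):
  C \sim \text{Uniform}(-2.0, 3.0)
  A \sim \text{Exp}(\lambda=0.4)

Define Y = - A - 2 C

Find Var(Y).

For independent RVs: Var(aX + bY) = a²Var(X) + b²Var(Y)
Var(C) = 2.0833333
Var(A) = 6.25
Var(Y) = (-2)²*2.0833333 + (-1)²*6.25
= 4*2.0833333 + 1*6.25 = 14.583333

14.583333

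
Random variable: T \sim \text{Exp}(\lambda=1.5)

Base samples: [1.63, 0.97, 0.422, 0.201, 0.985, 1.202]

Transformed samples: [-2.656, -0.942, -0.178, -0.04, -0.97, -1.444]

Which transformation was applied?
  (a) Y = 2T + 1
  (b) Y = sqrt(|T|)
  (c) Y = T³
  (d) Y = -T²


Checking option (d) Y = -T²:
  T = 1.63 -> Y = -2.656 ✓
  T = 0.97 -> Y = -0.942 ✓
  T = 0.422 -> Y = -0.178 ✓
All samples match this transformation.

(d) -T²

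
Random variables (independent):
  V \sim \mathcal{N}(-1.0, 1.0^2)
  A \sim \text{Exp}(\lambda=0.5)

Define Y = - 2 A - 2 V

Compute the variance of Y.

For independent RVs: Var(aX + bY) = a²Var(X) + b²Var(Y)
Var(V) = 1
Var(A) = 4
Var(Y) = (-2)²*1 + (-2)²*4
= 4*1 + 4*4 = 20

20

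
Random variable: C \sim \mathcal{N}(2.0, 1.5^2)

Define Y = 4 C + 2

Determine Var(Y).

For Y = aC + b: Var(Y) = a² * Var(C)
Var(C) = 1.5^2 = 2.25
Var(Y) = 4² * 2.25 = 16 * 2.25 = 36

36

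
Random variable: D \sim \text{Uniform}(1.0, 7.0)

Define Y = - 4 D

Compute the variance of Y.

For Y = aD + b: Var(Y) = a² * Var(D)
Var(D) = (7 - 1)^2/12 = 3
Var(Y) = (-4)² * 3 = 16 * 3 = 48

48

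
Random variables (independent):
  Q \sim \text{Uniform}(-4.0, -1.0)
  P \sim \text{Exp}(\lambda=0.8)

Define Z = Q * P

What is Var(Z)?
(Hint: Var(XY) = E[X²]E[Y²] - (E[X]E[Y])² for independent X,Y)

Var(XY) = E[X²]E[Y²] - (E[X]E[Y])²
E[Q] = -2.5, Var(Q) = 0.75
E[P] = 1.25, Var(P) = 1.5625
E[Q²] = 0.75 + (-2.5)² = 7
E[P²] = 1.5625 + 1.25² = 3.125
Var(Z) = 7*3.125 - (-2.5*1.25)²
= 21.875 - 9.765625 = 12.109375

12.109375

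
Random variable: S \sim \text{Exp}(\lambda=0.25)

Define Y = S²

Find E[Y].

E[S²] = Var(S) + (E[S])² = 16 + 16 = 32

32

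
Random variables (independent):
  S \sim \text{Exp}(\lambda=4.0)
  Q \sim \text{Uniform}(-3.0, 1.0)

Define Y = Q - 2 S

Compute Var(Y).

For independent RVs: Var(aX + bY) = a²Var(X) + b²Var(Y)
Var(S) = 0.0625
Var(Q) = 1.3333333
Var(Y) = (-2)²*0.0625 + 1²*1.3333333
= 4*0.0625 + 1*1.3333333 = 1.5833333

1.5833333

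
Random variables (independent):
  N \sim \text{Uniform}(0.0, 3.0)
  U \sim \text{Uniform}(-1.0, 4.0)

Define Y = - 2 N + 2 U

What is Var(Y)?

For independent RVs: Var(aX + bY) = a²Var(X) + b²Var(Y)
Var(N) = 0.75
Var(U) = 2.0833333
Var(Y) = (-2)²*0.75 + 2²*2.0833333
= 4*0.75 + 4*2.0833333 = 11.333333

11.333333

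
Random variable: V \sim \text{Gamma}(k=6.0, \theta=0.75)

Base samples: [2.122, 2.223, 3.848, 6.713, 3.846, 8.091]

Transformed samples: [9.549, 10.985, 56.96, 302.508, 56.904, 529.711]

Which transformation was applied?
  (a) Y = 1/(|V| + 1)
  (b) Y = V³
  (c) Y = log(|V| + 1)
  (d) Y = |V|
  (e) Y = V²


Checking option (b) Y = V³:
  V = 2.122 -> Y = 9.549 ✓
  V = 2.223 -> Y = 10.985 ✓
  V = 3.848 -> Y = 56.96 ✓
All samples match this transformation.

(b) V³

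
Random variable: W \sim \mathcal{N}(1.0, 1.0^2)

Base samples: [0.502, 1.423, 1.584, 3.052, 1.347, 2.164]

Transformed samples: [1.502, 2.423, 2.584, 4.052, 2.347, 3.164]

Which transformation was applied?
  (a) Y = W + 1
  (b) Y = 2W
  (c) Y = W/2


Checking option (a) Y = W + 1:
  W = 0.502 -> Y = 1.502 ✓
  W = 1.423 -> Y = 2.423 ✓
  W = 1.584 -> Y = 2.584 ✓
All samples match this transformation.

(a) W + 1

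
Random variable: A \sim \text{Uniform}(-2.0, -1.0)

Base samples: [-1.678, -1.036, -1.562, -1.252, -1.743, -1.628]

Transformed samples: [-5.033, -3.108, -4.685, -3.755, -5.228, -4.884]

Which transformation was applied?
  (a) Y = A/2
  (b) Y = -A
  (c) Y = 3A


Checking option (c) Y = 3A:
  A = -1.678 -> Y = -5.033 ✓
  A = -1.036 -> Y = -3.108 ✓
  A = -1.562 -> Y = -4.685 ✓
All samples match this transformation.

(c) 3A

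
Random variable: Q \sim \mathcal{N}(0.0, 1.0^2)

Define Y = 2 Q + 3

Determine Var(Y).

For Y = aQ + b: Var(Y) = a² * Var(Q)
Var(Q) = 1.0^2 = 1
Var(Y) = 2² * 1 = 4 * 1 = 4

4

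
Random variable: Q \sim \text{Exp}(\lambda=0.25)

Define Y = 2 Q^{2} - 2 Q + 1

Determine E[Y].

E[Y] = 2*E[Q²] - 2*E[Q] + 1
E[Q] = 4
E[Q²] = Var(Q) + (E[Q])² = 16 + 16 = 32
E[Y] = 2*32 - 2*4 + 1 = 57

57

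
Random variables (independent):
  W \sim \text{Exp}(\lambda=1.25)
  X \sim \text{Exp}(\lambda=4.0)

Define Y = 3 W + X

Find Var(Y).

For independent RVs: Var(aX + bY) = a²Var(X) + b²Var(Y)
Var(W) = 0.64
Var(X) = 0.0625
Var(Y) = 3²*0.64 + 1²*0.0625
= 9*0.64 + 1*0.0625 = 5.8225

5.8225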